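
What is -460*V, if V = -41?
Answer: 18860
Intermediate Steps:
-460*V = -460*(-41) = 18860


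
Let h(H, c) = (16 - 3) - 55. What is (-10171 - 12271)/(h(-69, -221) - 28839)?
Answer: 22442/28881 ≈ 0.77705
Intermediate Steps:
h(H, c) = -42 (h(H, c) = 13 - 55 = -42)
(-10171 - 12271)/(h(-69, -221) - 28839) = (-10171 - 12271)/(-42 - 28839) = -22442/(-28881) = -22442*(-1/28881) = 22442/28881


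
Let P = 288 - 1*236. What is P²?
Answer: 2704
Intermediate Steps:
P = 52 (P = 288 - 236 = 52)
P² = 52² = 2704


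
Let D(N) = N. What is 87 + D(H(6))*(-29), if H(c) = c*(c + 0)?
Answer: -957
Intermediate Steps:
H(c) = c**2 (H(c) = c*c = c**2)
87 + D(H(6))*(-29) = 87 + 6**2*(-29) = 87 + 36*(-29) = 87 - 1044 = -957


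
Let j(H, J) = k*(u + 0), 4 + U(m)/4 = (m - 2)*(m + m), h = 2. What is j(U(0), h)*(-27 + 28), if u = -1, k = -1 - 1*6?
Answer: 7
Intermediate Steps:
k = -7 (k = -1 - 6 = -7)
U(m) = -16 + 8*m*(-2 + m) (U(m) = -16 + 4*((m - 2)*(m + m)) = -16 + 4*((-2 + m)*(2*m)) = -16 + 4*(2*m*(-2 + m)) = -16 + 8*m*(-2 + m))
j(H, J) = 7 (j(H, J) = -7*(-1 + 0) = -7*(-1) = 7)
j(U(0), h)*(-27 + 28) = 7*(-27 + 28) = 7*1 = 7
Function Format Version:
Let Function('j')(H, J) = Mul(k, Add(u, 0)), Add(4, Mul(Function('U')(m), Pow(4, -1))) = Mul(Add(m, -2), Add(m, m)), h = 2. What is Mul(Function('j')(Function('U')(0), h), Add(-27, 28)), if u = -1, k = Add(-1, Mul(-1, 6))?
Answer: 7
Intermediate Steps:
k = -7 (k = Add(-1, -6) = -7)
Function('U')(m) = Add(-16, Mul(8, m, Add(-2, m))) (Function('U')(m) = Add(-16, Mul(4, Mul(Add(m, -2), Add(m, m)))) = Add(-16, Mul(4, Mul(Add(-2, m), Mul(2, m)))) = Add(-16, Mul(4, Mul(2, m, Add(-2, m)))) = Add(-16, Mul(8, m, Add(-2, m))))
Function('j')(H, J) = 7 (Function('j')(H, J) = Mul(-7, Add(-1, 0)) = Mul(-7, -1) = 7)
Mul(Function('j')(Function('U')(0), h), Add(-27, 28)) = Mul(7, Add(-27, 28)) = Mul(7, 1) = 7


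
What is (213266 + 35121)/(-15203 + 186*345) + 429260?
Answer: 21019822807/48967 ≈ 4.2927e+5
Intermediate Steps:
(213266 + 35121)/(-15203 + 186*345) + 429260 = 248387/(-15203 + 64170) + 429260 = 248387/48967 + 429260 = 21019822807/48967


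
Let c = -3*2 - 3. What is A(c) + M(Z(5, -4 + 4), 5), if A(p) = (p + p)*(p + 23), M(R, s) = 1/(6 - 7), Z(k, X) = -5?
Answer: -253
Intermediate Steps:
c = -9 (c = -6 - 3 = -9)
M(R, s) = -1 (M(R, s) = 1/(-1) = -1)
A(p) = 2*p*(23 + p) (A(p) = (2*p)*(23 + p) = 2*p*(23 + p))
A(c) + M(Z(5, -4 + 4), 5) = 2*(-9)*(23 - 9) - 1 = 2*(-9)*14 - 1 = -252 - 1 = -253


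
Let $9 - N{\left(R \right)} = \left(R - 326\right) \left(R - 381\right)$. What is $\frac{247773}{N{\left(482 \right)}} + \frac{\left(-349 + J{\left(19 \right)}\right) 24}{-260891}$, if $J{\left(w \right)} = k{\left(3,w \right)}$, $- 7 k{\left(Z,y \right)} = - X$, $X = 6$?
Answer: $- \frac{150523736555}{9585918013} \approx -15.703$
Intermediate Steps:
$k{\left(Z,y \right)} = \frac{6}{7}$ ($k{\left(Z,y \right)} = - \frac{\left(-1\right) 6}{7} = \left(- \frac{1}{7}\right) \left(-6\right) = \frac{6}{7}$)
$J{\left(w \right)} = \frac{6}{7}$
$N{\left(R \right)} = 9 - \left(-381 + R\right) \left(-326 + R\right)$ ($N{\left(R \right)} = 9 - \left(R - 326\right) \left(R - 381\right) = 9 - \left(-326 + R\right) \left(-381 + R\right) = 9 - \left(-381 + R\right) \left(-326 + R\right)$)
$\frac{247773}{N{\left(482 \right)}} + \frac{\left(-349 + J{\left(19 \right)}\right) 24}{-260891} = \frac{247773}{-124197 - 482^{2} + 707 \cdot 482} + \frac{\left(-349 + \frac{6}{7}\right) 24}{-260891} = \frac{247773}{-124197 - 232324 + 340774} + \left(- \frac{2437}{7}\right) 24 \left(- \frac{1}{260891}\right) = \frac{247773}{-124197 - 232324 + 340774} - - \frac{58488}{1826237} = \frac{247773}{-15747} + \frac{58488}{1826237} = 247773 \left(- \frac{1}{15747}\right) + \frac{58488}{1826237} = - \frac{82591}{5249} + \frac{58488}{1826237} = - \frac{150523736555}{9585918013}$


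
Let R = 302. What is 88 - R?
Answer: -214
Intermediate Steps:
88 - R = 88 - 1*302 = 88 - 302 = -214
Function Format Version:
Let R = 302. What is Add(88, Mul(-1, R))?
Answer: -214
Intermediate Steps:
Add(88, Mul(-1, R)) = Add(88, Mul(-1, 302)) = Add(88, -302) = -214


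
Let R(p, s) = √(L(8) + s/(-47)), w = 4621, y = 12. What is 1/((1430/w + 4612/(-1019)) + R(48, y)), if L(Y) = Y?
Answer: -2197077239907873/5228636551920232 - 22172788022401*√4277/5228636551920232 ≈ -0.69753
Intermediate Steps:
R(p, s) = √(8 - s/47) (R(p, s) = √(8 + s/(-47)) = √(8 + s*(-1/47)) = √(8 - s/47))
1/((1430/w + 4612/(-1019)) + R(48, y)) = 1/((1430/4621 + 4612/(-1019)) + √(17672 - 47*12)/47) = 1/((1430*(1/4621) + 4612*(-1/1019)) + √(17672 - 564)/47) = 1/((1430/4621 - 4612/1019) + √17108/47) = 1/(-19854882/4708799 + (2*√4277)/47) = 1/(-19854882/4708799 + 2*√4277/47)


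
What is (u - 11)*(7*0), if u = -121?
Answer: 0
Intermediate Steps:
(u - 11)*(7*0) = (-121 - 11)*(7*0) = -132*0 = 0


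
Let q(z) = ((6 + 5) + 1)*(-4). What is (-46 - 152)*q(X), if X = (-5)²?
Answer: 9504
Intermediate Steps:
X = 25
q(z) = -48 (q(z) = (11 + 1)*(-4) = 12*(-4) = -48)
(-46 - 152)*q(X) = (-46 - 152)*(-48) = -198*(-48) = 9504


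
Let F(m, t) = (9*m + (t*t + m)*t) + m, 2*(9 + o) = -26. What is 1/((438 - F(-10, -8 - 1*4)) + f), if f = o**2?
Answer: 1/2630 ≈ 0.00038023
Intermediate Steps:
o = -22 (o = -9 + (1/2)*(-26) = -9 - 13 = -22)
F(m, t) = 10*m + t*(m + t**2) (F(m, t) = (9*m + (t**2 + m)*t) + m = (9*m + (m + t**2)*t) + m = (9*m + t*(m + t**2)) + m = 10*m + t*(m + t**2))
f = 484 (f = (-22)**2 = 484)
1/((438 - F(-10, -8 - 1*4)) + f) = 1/((438 - ((-8 - 1*4)**3 + 10*(-10) - 10*(-8 - 1*4))) + 484) = 1/((438 - ((-8 - 4)**3 - 100 - 10*(-8 - 4))) + 484) = 1/((438 - ((-12)**3 - 100 - 10*(-12))) + 484) = 1/((438 - (-1728 - 100 + 120)) + 484) = 1/((438 - 1*(-1708)) + 484) = 1/((438 + 1708) + 484) = 1/(2146 + 484) = 1/2630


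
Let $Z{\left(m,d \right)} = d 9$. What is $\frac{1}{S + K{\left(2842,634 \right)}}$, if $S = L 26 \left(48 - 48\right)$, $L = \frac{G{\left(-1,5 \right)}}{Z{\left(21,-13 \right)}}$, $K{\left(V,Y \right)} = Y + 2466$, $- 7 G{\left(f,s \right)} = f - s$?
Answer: $\frac{1}{3100} \approx 0.00032258$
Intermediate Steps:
$Z{\left(m,d \right)} = 9 d$
$G{\left(f,s \right)} = - \frac{f}{7} + \frac{s}{7}$ ($G{\left(f,s \right)} = - \frac{f - s}{7} = - \frac{f}{7} + \frac{s}{7}$)
$K{\left(V,Y \right)} = 2466 + Y$
$L = - \frac{2}{273}$ ($L = \frac{\left(- \frac{1}{7}\right) \left(-1\right) + \frac{1}{7} \cdot 5}{9 \left(-13\right)} = \frac{\frac{1}{7} + \frac{5}{7}}{-117} = \frac{6}{7} \left(- \frac{1}{117}\right) = - \frac{2}{273} \approx -0.007326$)
$S = 0$ ($S = - \frac{2 \cdot 26 \left(48 - 48\right)}{273} = - \frac{2 \cdot 26 \cdot 0}{273} = \left(- \frac{2}{273}\right) 0 = 0$)
$\frac{1}{S + K{\left(2842,634 \right)}} = \frac{1}{0 + \left(2466 + 634\right)} = \frac{1}{0 + 3100} = \frac{1}{3100}$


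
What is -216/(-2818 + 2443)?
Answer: 72/125 ≈ 0.57600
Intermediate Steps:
-216/(-2818 + 2443) = -216/(-375) = -216*(-1/375) = 72/125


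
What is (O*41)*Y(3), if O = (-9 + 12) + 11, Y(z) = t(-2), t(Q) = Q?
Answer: -1148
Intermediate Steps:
Y(z) = -2
O = 14 (O = 3 + 11 = 14)
(O*41)*Y(3) = (14*41)*(-2) = 574*(-2) = -1148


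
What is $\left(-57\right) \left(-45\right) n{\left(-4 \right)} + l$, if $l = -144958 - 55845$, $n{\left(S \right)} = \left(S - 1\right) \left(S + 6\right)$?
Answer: $-226453$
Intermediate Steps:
$n{\left(S \right)} = \left(-1 + S\right) \left(6 + S\right)$
$l = -200803$ ($l = -144958 - 55845 = -200803$)
$\left(-57\right) \left(-45\right) n{\left(-4 \right)} + l = \left(-57\right) \left(-45\right) \left(-6 + \left(-4\right)^{2} + 5 \left(-4\right)\right) - 200803 = 2565 \left(-6 + 16 - 20\right) - 200803 = 2565 \left(-10\right) - 200803 = -25650 - 200803 = -226453$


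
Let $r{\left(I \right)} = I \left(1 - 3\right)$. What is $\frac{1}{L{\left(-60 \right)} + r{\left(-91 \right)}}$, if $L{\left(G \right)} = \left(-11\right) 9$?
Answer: $\frac{1}{83} \approx 0.012048$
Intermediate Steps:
$r{\left(I \right)} = - 2 I$ ($r{\left(I \right)} = I \left(-2\right) = - 2 I$)
$L{\left(G \right)} = -99$
$\frac{1}{L{\left(-60 \right)} + r{\left(-91 \right)}} = \frac{1}{-99 - -182} = \frac{1}{-99 + 182} = \frac{1}{83}$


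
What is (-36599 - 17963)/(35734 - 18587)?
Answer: -54562/17147 ≈ -3.1820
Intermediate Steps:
(-36599 - 17963)/(35734 - 18587) = -54562/17147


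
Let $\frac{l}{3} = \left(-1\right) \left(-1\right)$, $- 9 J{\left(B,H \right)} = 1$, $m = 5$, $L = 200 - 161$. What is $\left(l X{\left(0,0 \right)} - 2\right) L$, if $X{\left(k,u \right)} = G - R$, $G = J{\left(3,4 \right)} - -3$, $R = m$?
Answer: $-325$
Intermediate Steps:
$L = 39$ ($L = 200 - 161 = 39$)
$J{\left(B,H \right)} = - \frac{1}{9}$ ($J{\left(B,H \right)} = \left(- \frac{1}{9}\right) 1 = - \frac{1}{9}$)
$R = 5$
$l = 3$ ($l = 3 \left(\left(-1\right) \left(-1\right)\right) = 3 \cdot 1 = 3$)
$G = \frac{26}{9}$ ($G = - \frac{1}{9} - -3 = - \frac{1}{9} + 3 = \frac{26}{9} \approx 2.8889$)
$X{\left(k,u \right)} = - \frac{19}{9}$ ($X{\left(k,u \right)} = \frac{26}{9} - 5 = - \frac{19}{9}$)
$\left(l X{\left(0,0 \right)} - 2\right) L = \left(3 \left(- \frac{19}{9}\right) - 2\right) 39 = \left(- \frac{19}{3} - 2\right) 39 = \left(- \frac{25}{3}\right) 39 = -325$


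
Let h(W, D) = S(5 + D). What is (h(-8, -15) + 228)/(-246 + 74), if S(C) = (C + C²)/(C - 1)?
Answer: -1209/946 ≈ -1.2780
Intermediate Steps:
S(C) = (C + C²)/(-1 + C)
h(W, D) = (5 + D)*(6 + D)/(4 + D) (h(W, D) = (5 + D)*(1 + (5 + D))/(-1 + (5 + D)) = (5 + D)*(6 + D)/(4 + D))
(h(-8, -15) + 228)/(-246 + 74) = ((5 - 15)*(6 - 15)/(4 - 15) + 228)/(-246 + 74) = (-10*(-9)/(-11) + 228)/(-172) = (-1/11*(-10)*(-9) + 228)*(-1/172) = (-90/11 + 228)*(-1/172) = (2418/11)*(-1/172) = -1209/946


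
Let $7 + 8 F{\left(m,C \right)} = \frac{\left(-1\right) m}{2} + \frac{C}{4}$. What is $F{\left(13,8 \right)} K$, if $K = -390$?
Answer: $\frac{4485}{8} \approx 560.63$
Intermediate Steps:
$F{\left(m,C \right)} = - \frac{7}{8} - \frac{m}{16} + \frac{C}{32}$ ($F{\left(m,C \right)} = - \frac{7}{8} + \frac{\frac{\left(-1\right) m}{2} + \frac{C}{4}}{8} = - \frac{7}{8} + \frac{- m \frac{1}{2} + C \frac{1}{4}}{8} = - \frac{7}{8} + \frac{- \frac{m}{2} + \frac{C}{4}}{8} = - \frac{7}{8} + \left(- \frac{m}{16} + \frac{C}{32}\right) = - \frac{7}{8} - \frac{m}{16} + \frac{C}{32}$)
$F{\left(13,8 \right)} K = \left(- \frac{7}{8} - \frac{13}{16} + \frac{1}{32} \cdot 8\right) \left(-390\right) = \left(- \frac{7}{8} - \frac{13}{16} + \frac{1}{4}\right) \left(-390\right) = \left(- \frac{23}{16}\right) \left(-390\right) = \frac{4485}{8}$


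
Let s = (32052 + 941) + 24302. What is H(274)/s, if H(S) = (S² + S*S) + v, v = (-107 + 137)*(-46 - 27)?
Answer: 147962/57295 ≈ 2.5825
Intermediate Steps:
v = -2190 (v = 30*(-73) = -2190)
H(S) = -2190 + 2*S² (H(S) = (S² + S*S) - 2190 = (S² + S²) - 2190 = 2*S² - 2190 = -2190 + 2*S²)
s = 57295 (s = 32993 + 24302 = 57295)
H(274)/s = (-2190 + 2*274²)/57295 = (-2190 + 2*75076)*(1/57295) = (-2190 + 150152)*(1/57295) = 147962*(1/57295) = 147962/57295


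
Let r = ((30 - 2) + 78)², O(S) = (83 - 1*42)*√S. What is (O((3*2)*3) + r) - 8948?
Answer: 2288 + 123*√2 ≈ 2461.9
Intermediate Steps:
O(S) = 41*√S (O(S) = (83 - 42)*√S = 41*√S)
r = 11236 (r = (28 + 78)² = 106² = 11236)
(O((3*2)*3) + r) - 8948 = (41*√((3*2)*3) + 11236) - 8948 = (41*√(6*3) + 11236) - 8948 = (41*√18 + 11236) - 8948 = (41*(3*√2) + 11236) - 8948 = (123*√2 + 11236) - 8948 = (11236 + 123*√2) - 8948 = 2288 + 123*√2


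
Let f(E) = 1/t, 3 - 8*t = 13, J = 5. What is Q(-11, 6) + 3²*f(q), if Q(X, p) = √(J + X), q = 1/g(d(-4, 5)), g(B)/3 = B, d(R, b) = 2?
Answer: -36/5 + I*√6 ≈ -7.2 + 2.4495*I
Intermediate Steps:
g(B) = 3*B
q = ⅙ (q = 1/(3*2) = 1/6 = ⅙ ≈ 0.16667)
t = -5/4 (t = 3/8 - ⅛*13 = 3/8 - 13/8 = -5/4 ≈ -1.2500)
Q(X, p) = √(5 + X)
f(E) = -⅘ (f(E) = 1/(-5/4) = -⅘)
Q(-11, 6) + 3²*f(q) = √(5 - 11) + 3²*(-⅘) = √(-6) + 9*(-⅘) = I*√6 - 36/5 = -36/5 + I*√6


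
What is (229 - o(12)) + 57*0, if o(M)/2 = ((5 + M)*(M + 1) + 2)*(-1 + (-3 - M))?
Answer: 7365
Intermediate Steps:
o(M) = 2*(-4 - M)*(2 + (1 + M)*(5 + M)) (o(M) = 2*(((5 + M)*(M + 1) + 2)*(-1 + (-3 - M))) = 2*(((5 + M)*(1 + M) + 2)*(-4 - M)) = 2*(((1 + M)*(5 + M) + 2)*(-4 - M)) = 2*((2 + (1 + M)*(5 + M))*(-4 - M)) = 2*((-4 - M)*(2 + (1 + M)*(5 + M))) = 2*(-4 - M)*(2 + (1 + M)*(5 + M)))
(229 - o(12)) + 57*0 = (229 - (-56 - 62*12 - 20*12² - 2*12³)) + 57*0 = (229 - (-56 - 744 - 20*144 - 2*1728)) + 0 = (229 - (-56 - 744 - 2880 - 3456)) + 0 = (229 - 1*(-7136)) + 0 = (229 + 7136) + 0 = 7365 + 0 = 7365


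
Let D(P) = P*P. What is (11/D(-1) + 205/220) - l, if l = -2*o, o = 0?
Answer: 525/44 ≈ 11.932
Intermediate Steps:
D(P) = P**2
l = 0 (l = -2*0 = 0)
(11/D(-1) + 205/220) - l = (11/((-1)**2) + 205/220) - 1*0 = (11/1 + 205*(1/220)) + 0 = (11*1 + 41/44) + 0 = (11 + 41/44) + 0 = 525/44 + 0 = 525/44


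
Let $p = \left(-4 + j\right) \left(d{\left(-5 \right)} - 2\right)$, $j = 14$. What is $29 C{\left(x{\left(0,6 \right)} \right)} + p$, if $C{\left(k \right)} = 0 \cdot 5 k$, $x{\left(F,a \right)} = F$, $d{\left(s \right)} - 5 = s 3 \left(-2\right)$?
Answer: $330$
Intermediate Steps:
$d{\left(s \right)} = 5 - 6 s$ ($d{\left(s \right)} = 5 + s 3 \left(-2\right) = 5 + 3 s \left(-2\right) = 5 - 6 s$)
$C{\left(k \right)} = 0$ ($C{\left(k \right)} = 0 k = 0$)
$p = 330$ ($p = \left(-4 + 14\right) \left(\left(5 - -30\right) - 2\right) = 10 \left(\left(5 + 30\right) - 2\right) = 10 \left(35 - 2\right) = 10 \cdot 33 = 330$)
$29 C{\left(x{\left(0,6 \right)} \right)} + p = 29 \cdot 0 + 330 = 0 + 330 = 330$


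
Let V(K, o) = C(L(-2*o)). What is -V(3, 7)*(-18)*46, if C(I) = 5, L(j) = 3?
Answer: 4140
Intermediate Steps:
V(K, o) = 5
-V(3, 7)*(-18)*46 = -5*(-18)*46 = -(-90)*46 = -1*(-4140) = 4140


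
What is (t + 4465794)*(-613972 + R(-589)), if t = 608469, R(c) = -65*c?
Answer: -2921187243681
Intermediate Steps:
(t + 4465794)*(-613972 + R(-589)) = (608469 + 4465794)*(-613972 - 65*(-589)) = 5074263*(-613972 + 38285) = 5074263*(-575687) = -2921187243681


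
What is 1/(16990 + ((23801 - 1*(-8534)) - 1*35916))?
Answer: 1/13409 ≈ 7.4577e-5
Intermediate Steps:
1/(16990 + ((23801 - 1*(-8534)) - 1*35916)) = 1/(16990 + ((23801 + 8534) - 35916)) = 1/(16990 + (32335 - 35916)) = 1/(16990 - 3581) = 1/13409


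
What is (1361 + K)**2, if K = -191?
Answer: 1368900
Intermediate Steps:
(1361 + K)**2 = (1361 - 191)**2 = 1170**2 = 1368900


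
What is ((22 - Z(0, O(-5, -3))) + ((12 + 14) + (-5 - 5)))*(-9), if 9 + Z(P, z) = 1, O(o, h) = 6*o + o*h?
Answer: -414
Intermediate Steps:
O(o, h) = 6*o + h*o
Z(P, z) = -8 (Z(P, z) = -9 + 1 = -8)
((22 - Z(0, O(-5, -3))) + ((12 + 14) + (-5 - 5)))*(-9) = ((22 - 1*(-8)) + ((12 + 14) + (-5 - 5)))*(-9) = ((22 + 8) + (26 - 10))*(-9) = (30 + 16)*(-9) = 46*(-9) = -414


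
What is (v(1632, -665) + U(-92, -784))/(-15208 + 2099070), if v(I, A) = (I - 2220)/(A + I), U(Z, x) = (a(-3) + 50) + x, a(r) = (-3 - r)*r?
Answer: -355183/1007547277 ≈ -0.00035252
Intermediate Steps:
a(r) = r*(-3 - r)
U(Z, x) = 50 + x (U(Z, x) = (-1*(-3)*(3 - 3) + 50) + x = (-1*(-3)*0 + 50) + x = (0 + 50) + x = 50 + x)
v(I, A) = (-2220 + I)/(A + I)
(v(1632, -665) + U(-92, -784))/(-15208 + 2099070) = ((-2220 + 1632)/(-665 + 1632) + (50 - 784))/(-15208 + 2099070) = (-588/967 - 734)/2083862 = ((1/967)*(-588) - 734)*(1/2083862) = (-588/967 - 734)*(1/2083862) = -710366/967*1/2083862 = -355183/1007547277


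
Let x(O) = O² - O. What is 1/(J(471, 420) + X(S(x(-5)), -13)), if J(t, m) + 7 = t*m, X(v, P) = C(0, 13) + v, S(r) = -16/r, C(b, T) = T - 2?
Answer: 15/2967352 ≈ 5.0550e-6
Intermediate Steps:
C(b, T) = -2 + T
X(v, P) = 11 + v (X(v, P) = (-2 + 13) + v = 11 + v)
J(t, m) = -7 + m*t (J(t, m) = -7 + t*m = -7 + m*t)
1/(J(471, 420) + X(S(x(-5)), -13)) = 1/((-7 + 420*471) + (11 - 16*(-1/(5*(-1 - 5))))) = 1/((-7 + 197820) + (11 - 16/((-5*(-6))))) = 1/(197813 + (11 - 16/30)) = 1/(197813 + (11 - 16*1/30)) = 1/(197813 + (11 - 8/15)) = 1/(197813 + 157/15) = 1/(2967352/15) = 15/2967352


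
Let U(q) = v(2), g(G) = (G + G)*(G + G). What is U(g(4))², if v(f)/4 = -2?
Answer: 64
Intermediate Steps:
v(f) = -8 (v(f) = 4*(-2) = -8)
g(G) = 4*G² (g(G) = (2*G)*(2*G) = 4*G²)
U(q) = -8
U(g(4))² = (-8)² = 64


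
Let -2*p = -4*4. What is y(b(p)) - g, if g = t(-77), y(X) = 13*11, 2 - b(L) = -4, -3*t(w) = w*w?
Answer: 6358/3 ≈ 2119.3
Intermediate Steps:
p = 8 (p = -(-2)*4 = -½*(-16) = 8)
t(w) = -w²/3 (t(w) = -w*w/3 = -w²/3)
b(L) = 6 (b(L) = 2 - 1*(-4) = 2 + 4 = 6)
y(X) = 143
g = -5929/3 (g = -⅓*(-77)² = -⅓*5929 = -5929/3 ≈ -1976.3)
y(b(p)) - g = 143 - 1*(-5929/3) = 143 + 5929/3 = 6358/3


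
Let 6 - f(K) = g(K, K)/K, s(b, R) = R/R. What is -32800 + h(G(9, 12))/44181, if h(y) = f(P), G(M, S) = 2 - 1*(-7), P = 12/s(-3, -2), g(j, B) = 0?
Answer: -483045598/14727 ≈ -32800.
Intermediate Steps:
s(b, R) = 1
P = 12 (P = 12/1 = 12*1 = 12)
f(K) = 6 (f(K) = 6 - 0/K = 6 - 1*0 = 6 + 0 = 6)
G(M, S) = 9 (G(M, S) = 2 + 7 = 9)
h(y) = 6
-32800 + h(G(9, 12))/44181 = -32800 + 6/44181 = -32800 + 6*(1/44181) = -32800 + 2/14727 = -483045598/14727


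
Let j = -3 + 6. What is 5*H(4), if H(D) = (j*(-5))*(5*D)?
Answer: -1500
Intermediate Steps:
j = 3
H(D) = -75*D (H(D) = (3*(-5))*(5*D) = -75*D)
5*H(4) = 5*(-75*4) = 5*(-300) = -1500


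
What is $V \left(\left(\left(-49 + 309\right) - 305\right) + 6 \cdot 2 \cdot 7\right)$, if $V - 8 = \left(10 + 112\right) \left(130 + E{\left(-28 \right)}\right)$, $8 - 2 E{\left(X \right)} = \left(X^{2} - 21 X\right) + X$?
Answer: $-2559492$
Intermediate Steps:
$E{\left(X \right)} = 4 + 10 X - \frac{X^{2}}{2}$ ($E{\left(X \right)} = 4 - \frac{\left(X^{2} - 21 X\right) + X}{2} = 4 - \frac{X^{2} - 20 X}{2} = 4 - \left(\frac{X^{2}}{2} - 10 X\right) = 4 + 10 X - \frac{X^{2}}{2}$)
$V = -65628$ ($V = 8 + \left(10 + 112\right) \left(130 + \left(4 + 10 \left(-28\right) - \frac{\left(-28\right)^{2}}{2}\right)\right) = 8 + 122 \left(130 - 668\right) = 8 + 122 \left(-538\right) = 8 - 65636 = -65628$)
$V \left(\left(\left(-49 + 309\right) - 305\right) + 6 \cdot 2 \cdot 7\right) = - 65628 \left(\left(\left(-49 + 309\right) - 305\right) + 6 \cdot 2 \cdot 7\right) = - 65628 \left(\left(260 - 305\right) + 12 \cdot 7\right) = - 65628 \left(-45 + 84\right) = \left(-65628\right) 39 = -2559492$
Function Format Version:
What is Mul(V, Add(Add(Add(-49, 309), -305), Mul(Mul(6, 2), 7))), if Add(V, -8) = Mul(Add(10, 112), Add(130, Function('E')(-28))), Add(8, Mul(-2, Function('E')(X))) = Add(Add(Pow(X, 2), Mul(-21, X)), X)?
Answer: -2559492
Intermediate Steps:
Function('E')(X) = Add(4, Mul(10, X), Mul(Rational(-1, 2), Pow(X, 2))) (Function('E')(X) = Add(4, Mul(Rational(-1, 2), Add(Add(Pow(X, 2), Mul(-21, X)), X))) = Add(4, Mul(Rational(-1, 2), Add(Pow(X, 2), Mul(-20, X)))) = Add(4, Add(Mul(10, X), Mul(Rational(-1, 2), Pow(X, 2)))) = Add(4, Mul(10, X), Mul(Rational(-1, 2), Pow(X, 2))))
V = -65628 (V = Add(8, Mul(Add(10, 112), Add(130, Add(4, Mul(10, -28), Mul(Rational(-1, 2), Pow(-28, 2)))))) = Add(8, Mul(122, Add(130, Add(4, -280, Mul(Rational(-1, 2), 784))))) = Add(8, Mul(122, Add(130, Add(4, -280, -392)))) = Add(8, Mul(122, Add(130, -668))) = Add(8, Mul(122, -538)) = Add(8, -65636) = -65628)
Mul(V, Add(Add(Add(-49, 309), -305), Mul(Mul(6, 2), 7))) = Mul(-65628, Add(Add(Add(-49, 309), -305), Mul(Mul(6, 2), 7))) = Mul(-65628, Add(Add(260, -305), Mul(12, 7))) = Mul(-65628, Add(-45, 84)) = Mul(-65628, 39) = -2559492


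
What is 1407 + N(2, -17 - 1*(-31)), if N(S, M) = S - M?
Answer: 1395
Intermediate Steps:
1407 + N(2, -17 - 1*(-31)) = 1407 + (2 - (-17 - 1*(-31))) = 1407 + (2 - (-17 + 31)) = 1407 + (2 - 1*14) = 1407 + (2 - 14) = 1407 - 12 = 1395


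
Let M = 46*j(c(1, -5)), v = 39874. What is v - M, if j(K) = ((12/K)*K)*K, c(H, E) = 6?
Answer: 36562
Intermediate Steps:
j(K) = 12*K
M = 3312 (M = 46*(12*6) = 46*72 = 3312)
v - M = 39874 - 1*3312 = 39874 - 3312 = 36562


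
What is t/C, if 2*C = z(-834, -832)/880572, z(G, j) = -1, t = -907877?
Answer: 1598902131288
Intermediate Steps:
C = -1/1761144 (C = (-1/880572)/2 = (-1*1/880572)/2 = (½)*(-1/880572) = -1/1761144 ≈ -5.6781e-7)
t/C = -907877/(-1/1761144) = -907877*(-1761144) = 1598902131288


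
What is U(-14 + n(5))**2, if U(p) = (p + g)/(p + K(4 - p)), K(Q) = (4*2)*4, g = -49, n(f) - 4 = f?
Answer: 4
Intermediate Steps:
n(f) = 4 + f
K(Q) = 32 (K(Q) = 8*4 = 32)
U(p) = (-49 + p)/(32 + p) (U(p) = (p - 49)/(p + 32) = (-49 + p)/(32 + p))
U(-14 + n(5))**2 = ((-49 + (-14 + (4 + 5)))/(32 + (-14 + (4 + 5))))**2 = ((-49 + (-14 + 9))/(32 + (-14 + 9)))**2 = ((-49 - 5)/(32 - 5))**2 = (-54/27)**2 = ((1/27)*(-54))**2 = (-2)**2 = 4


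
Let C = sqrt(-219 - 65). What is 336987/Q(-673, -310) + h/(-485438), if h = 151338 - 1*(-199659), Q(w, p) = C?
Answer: -350997/485438 - 336987*I*sqrt(71)/142 ≈ -0.72305 - 19997.0*I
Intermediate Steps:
C = 2*I*sqrt(71) (C = sqrt(-284) = 2*I*sqrt(71) ≈ 16.852*I)
Q(w, p) = 2*I*sqrt(71)
h = 350997 (h = 151338 + 199659 = 350997)
336987/Q(-673, -310) + h/(-485438) = 336987/((2*I*sqrt(71))) + 350997/(-485438) = 336987*(-I*sqrt(71)/142) + 350997*(-1/485438) = -336987*I*sqrt(71)/142 - 350997/485438 = -350997/485438 - 336987*I*sqrt(71)/142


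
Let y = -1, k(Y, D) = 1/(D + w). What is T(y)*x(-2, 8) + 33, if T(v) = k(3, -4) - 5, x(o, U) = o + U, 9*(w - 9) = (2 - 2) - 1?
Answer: 93/22 ≈ 4.2273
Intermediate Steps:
w = 80/9 (w = 9 + ((2 - 2) - 1)/9 = 9 + (0 - 1)/9 = 9 + (⅑)*(-1) = 9 - ⅑ = 80/9 ≈ 8.8889)
k(Y, D) = 1/(80/9 + D) (k(Y, D) = 1/(D + 80/9) = 1/(80/9 + D))
x(o, U) = U + o
T(v) = -211/44 (T(v) = 9/(80 + 9*(-4)) - 5 = 9/(80 - 36) - 5 = 9/44 - 5 = -211/44)
T(y)*x(-2, 8) + 33 = -211*(8 - 2)/44 + 33 = -211/44*6 + 33 = -633/22 + 33 = 93/22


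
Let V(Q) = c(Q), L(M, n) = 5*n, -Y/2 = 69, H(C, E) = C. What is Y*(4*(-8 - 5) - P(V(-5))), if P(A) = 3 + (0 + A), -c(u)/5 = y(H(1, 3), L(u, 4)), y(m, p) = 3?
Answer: 5520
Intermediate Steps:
Y = -138 (Y = -2*69 = -138)
c(u) = -15 (c(u) = -5*3 = -15)
V(Q) = -15
P(A) = 3 + A
Y*(4*(-8 - 5) - P(V(-5))) = -138*(4*(-8 - 5) - (3 - 15)) = -138*(4*(-13) - 1*(-12)) = -138*(-52 + 12) = -138*(-40) = 5520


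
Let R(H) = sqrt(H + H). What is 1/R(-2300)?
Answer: -I*sqrt(46)/460 ≈ -0.014744*I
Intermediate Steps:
R(H) = sqrt(2)*sqrt(H) (R(H) = sqrt(2*H) = sqrt(2)*sqrt(H))
1/R(-2300) = 1/(sqrt(2)*sqrt(-2300)) = 1/(sqrt(2)*(10*I*sqrt(23))) = 1/(10*I*sqrt(46)) = -I*sqrt(46)/460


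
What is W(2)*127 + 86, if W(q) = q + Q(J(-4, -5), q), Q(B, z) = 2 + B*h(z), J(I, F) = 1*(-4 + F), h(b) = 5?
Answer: -5121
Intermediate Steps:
J(I, F) = -4 + F
Q(B, z) = 2 + 5*B (Q(B, z) = 2 + B*5 = 2 + 5*B)
W(q) = -43 + q (W(q) = q + (2 + 5*(-4 - 5)) = q + (2 + 5*(-9)) = q + (2 - 45) = q - 43 = -43 + q)
W(2)*127 + 86 = (-43 + 2)*127 + 86 = -41*127 + 86 = -5207 + 86 = -5121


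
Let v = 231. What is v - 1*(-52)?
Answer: 283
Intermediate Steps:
v - 1*(-52) = 231 - 1*(-52) = 231 + 52 = 283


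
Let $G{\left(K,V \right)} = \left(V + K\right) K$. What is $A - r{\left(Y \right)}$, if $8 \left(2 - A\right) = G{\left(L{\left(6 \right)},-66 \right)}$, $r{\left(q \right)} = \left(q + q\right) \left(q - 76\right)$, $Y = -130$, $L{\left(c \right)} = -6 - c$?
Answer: $-53675$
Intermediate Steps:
$r{\left(q \right)} = 2 q \left(-76 + q\right)$
$G{\left(K,V \right)} = K \left(K + V\right)$ ($G{\left(K,V \right)} = \left(K + V\right) K = K \left(K + V\right)$)
$A = -115$ ($A = 2 - \frac{\left(-6 - 6\right) \left(\left(-6 - 6\right) - 66\right)}{8} = 2 - \frac{\left(-12\right) \left(-12 - 66\right)}{8} = 2 - \frac{\left(-12\right) \left(-78\right)}{8} = 2 - 117 = -115$)
$A - r{\left(Y \right)} = -115 - 2 \left(-130\right) \left(-76 - 130\right) = -115 - 2 \left(-130\right) \left(-206\right) = -115 - 53560 = -53675$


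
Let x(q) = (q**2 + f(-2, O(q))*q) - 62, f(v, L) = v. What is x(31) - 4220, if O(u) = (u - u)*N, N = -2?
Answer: -3383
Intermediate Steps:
O(u) = 0 (O(u) = (u - u)*(-2) = 0*(-2) = 0)
x(q) = -62 + q**2 - 2*q (x(q) = (q**2 - 2*q) - 62 = -62 + q**2 - 2*q)
x(31) - 4220 = (-62 + 31**2 - 2*31) - 4220 = (-62 + 961 - 62) - 4220 = 837 - 4220 = -3383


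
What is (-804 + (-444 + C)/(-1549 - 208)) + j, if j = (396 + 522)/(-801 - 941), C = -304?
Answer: -1230553943/1530347 ≈ -804.10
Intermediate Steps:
j = -459/871 (j = 918/(-1742) = 918*(-1/1742) = -459/871 ≈ -0.52698)
(-804 + (-444 + C)/(-1549 - 208)) + j = (-804 + (-444 - 304)/(-1549 - 208)) - 459/871 = (-804 - 748/(-1757)) - 459/871 = (-804 - 748*(-1/1757)) - 459/871 = (-804 + 748/1757) - 459/871 = -1411880/1757 - 459/871 = -1230553943/1530347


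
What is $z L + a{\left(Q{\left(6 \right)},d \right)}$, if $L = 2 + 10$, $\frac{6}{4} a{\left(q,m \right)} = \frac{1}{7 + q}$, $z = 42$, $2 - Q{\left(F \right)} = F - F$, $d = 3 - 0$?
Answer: $\frac{13610}{27} \approx 504.07$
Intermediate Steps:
$d = 3$ ($d = 3 + 0 = 3$)
$Q{\left(F \right)} = 2$ ($Q{\left(F \right)} = 2 - \left(F - F\right) = 2 - 0 = 2 + 0 = 2$)
$a{\left(q,m \right)} = \frac{2}{3 \left(7 + q\right)}$
$L = 12$
$z L + a{\left(Q{\left(6 \right)},d \right)} = 42 \cdot 12 + \frac{2}{3 \left(7 + 2\right)} = 504 + \frac{2}{3 \cdot 9} = 504 + \frac{2}{3} \cdot \frac{1}{9} = 504 + \frac{2}{27} = \frac{13610}{27}$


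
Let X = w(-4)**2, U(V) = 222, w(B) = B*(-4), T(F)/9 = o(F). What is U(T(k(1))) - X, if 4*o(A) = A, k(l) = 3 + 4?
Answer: -34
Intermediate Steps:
k(l) = 7
o(A) = A/4
T(F) = 9*F/4 (T(F) = 9*(F/4) = 9*F/4)
w(B) = -4*B
X = 256 (X = (-4*(-4))**2 = 16**2 = 256)
U(T(k(1))) - X = 222 - 1*256 = 222 - 256 = -34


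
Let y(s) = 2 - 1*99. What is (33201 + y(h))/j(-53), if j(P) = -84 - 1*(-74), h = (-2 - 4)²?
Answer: -16552/5 ≈ -3310.4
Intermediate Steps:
h = 36 (h = (-6)² = 36)
j(P) = -10 (j(P) = -84 + 74 = -10)
y(s) = -97 (y(s) = 2 - 99 = -97)
(33201 + y(h))/j(-53) = (33201 - 97)/(-10) = 33104*(-⅒) = -16552/5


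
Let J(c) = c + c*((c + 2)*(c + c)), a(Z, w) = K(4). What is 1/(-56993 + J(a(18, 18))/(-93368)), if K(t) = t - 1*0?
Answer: -23342/1330330655 ≈ -1.7546e-5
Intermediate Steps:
K(t) = t (K(t) = t + 0 = t)
a(Z, w) = 4
J(c) = c + 2*c²*(2 + c) (J(c) = c + c*((2 + c)*(2*c)) = c + c*(2*c*(2 + c)) = c + 2*c²*(2 + c))
1/(-56993 + J(a(18, 18))/(-93368)) = 1/(-56993 + (4*(1 + 2*4² + 4*4))/(-93368)) = 1/(-56993 + (4*(1 + 2*16 + 16))*(-1/93368)) = 1/(-56993 + (4*(1 + 32 + 16))*(-1/93368)) = 1/(-56993 + (4*49)*(-1/93368)) = 1/(-56993 + 196*(-1/93368)) = 1/(-56993 - 49/23342) = 1/(-1330330655/23342) = -23342/1330330655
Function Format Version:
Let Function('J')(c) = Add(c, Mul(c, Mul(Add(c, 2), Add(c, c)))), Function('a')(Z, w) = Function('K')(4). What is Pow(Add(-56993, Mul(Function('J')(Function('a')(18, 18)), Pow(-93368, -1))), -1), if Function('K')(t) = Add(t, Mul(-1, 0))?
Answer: Rational(-23342, 1330330655) ≈ -1.7546e-5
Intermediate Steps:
Function('K')(t) = t (Function('K')(t) = Add(t, 0) = t)
Function('a')(Z, w) = 4
Function('J')(c) = Add(c, Mul(2, Pow(c, 2), Add(2, c))) (Function('J')(c) = Add(c, Mul(c, Mul(Add(2, c), Mul(2, c)))) = Add(c, Mul(c, Mul(2, c, Add(2, c)))) = Add(c, Mul(2, Pow(c, 2), Add(2, c))))
Pow(Add(-56993, Mul(Function('J')(Function('a')(18, 18)), Pow(-93368, -1))), -1) = Pow(Add(-56993, Mul(Mul(4, Add(1, Mul(2, Pow(4, 2)), Mul(4, 4))), Pow(-93368, -1))), -1) = Pow(Add(-56993, Mul(Mul(4, Add(1, Mul(2, 16), 16)), Rational(-1, 93368))), -1) = Pow(Add(-56993, Mul(Mul(4, Add(1, 32, 16)), Rational(-1, 93368))), -1) = Pow(Add(-56993, Mul(Mul(4, 49), Rational(-1, 93368))), -1) = Pow(Add(-56993, Mul(196, Rational(-1, 93368))), -1) = Pow(Add(-56993, Rational(-49, 23342)), -1) = Pow(Rational(-1330330655, 23342), -1) = Rational(-23342, 1330330655)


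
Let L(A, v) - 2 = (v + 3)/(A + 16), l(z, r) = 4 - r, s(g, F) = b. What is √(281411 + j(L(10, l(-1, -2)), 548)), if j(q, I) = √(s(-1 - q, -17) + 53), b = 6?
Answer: √(281411 + √59) ≈ 530.49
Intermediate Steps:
s(g, F) = 6
L(A, v) = 2 + (3 + v)/(16 + A) (L(A, v) = 2 + (v + 3)/(A + 16) = 2 + (3 + v)/(16 + A))
j(q, I) = √59 (j(q, I) = √(6 + 53) = √59)
√(281411 + j(L(10, l(-1, -2)), 548)) = √(281411 + √59)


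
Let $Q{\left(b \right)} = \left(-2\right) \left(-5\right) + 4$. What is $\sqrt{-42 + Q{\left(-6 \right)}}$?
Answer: $2 i \sqrt{7} \approx 5.2915 i$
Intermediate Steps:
$Q{\left(b \right)} = 14$ ($Q{\left(b \right)} = 10 + 4 = 14$)
$\sqrt{-42 + Q{\left(-6 \right)}} = \sqrt{-42 + 14} = \sqrt{-28} = 2 i \sqrt{7}$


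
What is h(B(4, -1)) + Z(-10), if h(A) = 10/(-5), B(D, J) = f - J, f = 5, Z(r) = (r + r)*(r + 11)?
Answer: -22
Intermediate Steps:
Z(r) = 2*r*(11 + r) (Z(r) = (2*r)*(11 + r) = 2*r*(11 + r))
B(D, J) = 5 - J
h(A) = -2 (h(A) = 10*(-⅕) = -2)
h(B(4, -1)) + Z(-10) = -2 + 2*(-10)*(11 - 10) = -2 + 2*(-10)*1 = -2 - 20 = -22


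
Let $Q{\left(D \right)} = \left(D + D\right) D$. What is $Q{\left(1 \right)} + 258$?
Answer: $260$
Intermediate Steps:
$Q{\left(D \right)} = 2 D^{2}$ ($Q{\left(D \right)} = 2 D D = 2 D^{2}$)
$Q{\left(1 \right)} + 258 = 2 \cdot 1^{2} + 258 = 2 \cdot 1 + 258 = 2 + 258 = 260$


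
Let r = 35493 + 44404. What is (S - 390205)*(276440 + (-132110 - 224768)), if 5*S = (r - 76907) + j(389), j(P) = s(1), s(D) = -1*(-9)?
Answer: 156695315388/5 ≈ 3.1339e+10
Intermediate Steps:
s(D) = 9
j(P) = 9
r = 79897
S = 2999/5 (S = ((79897 - 76907) + 9)/5 = (2990 + 9)/5 = (1/5)*2999 = 2999/5 ≈ 599.80)
(S - 390205)*(276440 + (-132110 - 224768)) = (2999/5 - 390205)*(276440 + (-132110 - 224768)) = -1948026*(276440 - 356878)/5 = -1948026/5*(-80438) = 156695315388/5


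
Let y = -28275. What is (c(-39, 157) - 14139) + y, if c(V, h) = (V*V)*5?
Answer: -34809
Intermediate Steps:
c(V, h) = 5*V**2 (c(V, h) = V**2*5 = 5*V**2)
(c(-39, 157) - 14139) + y = (5*(-39)**2 - 14139) - 28275 = (5*1521 - 14139) - 28275 = (7605 - 14139) - 28275 = -6534 - 28275 = -34809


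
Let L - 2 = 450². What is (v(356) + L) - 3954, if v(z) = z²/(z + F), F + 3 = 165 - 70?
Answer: 5567265/28 ≈ 1.9883e+5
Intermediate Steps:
F = 92 (F = -3 + (165 - 70) = -3 + 95 = 92)
v(z) = z²/(92 + z) (v(z) = z²/(z + 92) = z²/(92 + z))
L = 202502 (L = 2 + 450² = 2 + 202500 = 202502)
(v(356) + L) - 3954 = (356²/(92 + 356) + 202502) - 3954 = (126736/448 + 202502) - 3954 = (126736*(1/448) + 202502) - 3954 = (7921/28 + 202502) - 3954 = 5677977/28 - 3954 = 5567265/28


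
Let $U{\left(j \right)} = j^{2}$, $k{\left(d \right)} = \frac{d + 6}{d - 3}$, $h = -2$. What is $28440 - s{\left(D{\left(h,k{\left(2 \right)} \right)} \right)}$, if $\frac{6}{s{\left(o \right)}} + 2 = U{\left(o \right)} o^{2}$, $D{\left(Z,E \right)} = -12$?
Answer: $\frac{294837477}{10367} \approx 28440.0$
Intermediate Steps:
$k{\left(d \right)} = \frac{6 + d}{-3 + d}$
$s{\left(o \right)} = \frac{6}{-2 + o^{4}}$ ($s{\left(o \right)} = \frac{6}{-2 + o^{2} o^{2}} = \frac{6}{-2 + o^{4}}$)
$28440 - s{\left(D{\left(h,k{\left(2 \right)} \right)} \right)} = 28440 - \frac{6}{-2 + \left(-12\right)^{4}} = 28440 - \frac{6}{-2 + 20736} = 28440 - \frac{6}{20734} = 28440 - 6 \cdot \frac{1}{20734} = 28440 - \frac{3}{10367} = \frac{294837477}{10367}$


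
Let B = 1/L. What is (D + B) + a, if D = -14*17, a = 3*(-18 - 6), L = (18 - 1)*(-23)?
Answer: -121211/391 ≈ -310.00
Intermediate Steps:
L = -391 (L = 17*(-23) = -391)
a = -72 (a = 3*(-24) = -72)
D = -238
B = -1/391 (B = 1/(-391) = -1/391 ≈ -0.0025575)
(D + B) + a = (-238 - 1/391) - 72 = -93059/391 - 72 = -121211/391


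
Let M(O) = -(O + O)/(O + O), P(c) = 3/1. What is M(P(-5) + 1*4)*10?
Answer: -10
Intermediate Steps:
P(c) = 3 (P(c) = 3*1 = 3)
M(O) = -1 (M(O) = -2*O/(2*O) = -2*O*1/(2*O) = -1*1 = -1)
M(P(-5) + 1*4)*10 = -1*10 = -10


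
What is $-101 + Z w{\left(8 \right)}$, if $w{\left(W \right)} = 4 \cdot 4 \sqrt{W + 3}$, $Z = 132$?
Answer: $-101 + 2112 \sqrt{11} \approx 6903.7$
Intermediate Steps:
$w{\left(W \right)} = 16 \sqrt{3 + W}$
$-101 + Z w{\left(8 \right)} = -101 + 132 \cdot 16 \sqrt{3 + 8} = -101 + 132 \cdot 16 \sqrt{11} = -101 + 2112 \sqrt{11}$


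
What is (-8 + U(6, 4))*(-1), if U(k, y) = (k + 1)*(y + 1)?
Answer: -27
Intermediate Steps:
U(k, y) = (1 + k)*(1 + y)
(-8 + U(6, 4))*(-1) = (-8 + (1 + 6 + 4 + 6*4))*(-1) = (-8 + (1 + 6 + 4 + 24))*(-1) = (-8 + 35)*(-1) = 27*(-1) = -27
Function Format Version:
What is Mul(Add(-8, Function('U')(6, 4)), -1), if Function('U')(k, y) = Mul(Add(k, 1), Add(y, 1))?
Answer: -27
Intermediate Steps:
Function('U')(k, y) = Mul(Add(1, k), Add(1, y))
Mul(Add(-8, Function('U')(6, 4)), -1) = Mul(Add(-8, Add(1, 6, 4, Mul(6, 4))), -1) = Mul(Add(-8, Add(1, 6, 4, 24)), -1) = Mul(Add(-8, 35), -1) = Mul(27, -1) = -27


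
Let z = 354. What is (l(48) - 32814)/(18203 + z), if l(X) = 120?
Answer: -32694/18557 ≈ -1.7618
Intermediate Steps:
(l(48) - 32814)/(18203 + z) = (120 - 32814)/(18203 + 354) = -32694/18557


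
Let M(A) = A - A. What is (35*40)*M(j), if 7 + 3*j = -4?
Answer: 0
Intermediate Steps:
j = -11/3 (j = -7/3 + (⅓)*(-4) = -7/3 - 4/3 = -11/3 ≈ -3.6667)
M(A) = 0
(35*40)*M(j) = (35*40)*0 = 1400*0 = 0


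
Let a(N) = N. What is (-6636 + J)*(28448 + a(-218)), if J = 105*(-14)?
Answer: -228832380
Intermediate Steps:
J = -1470
(-6636 + J)*(28448 + a(-218)) = (-6636 - 1470)*(28448 - 218) = -8106*28230 = -228832380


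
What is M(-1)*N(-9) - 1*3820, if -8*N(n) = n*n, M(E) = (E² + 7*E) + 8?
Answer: -15361/4 ≈ -3840.3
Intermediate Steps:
M(E) = 8 + E² + 7*E
N(n) = -n²/8 (N(n) = -n*n/8 = -n²/8)
M(-1)*N(-9) - 1*3820 = (8 + (-1)² + 7*(-1))*(-⅛*(-9)²) - 1*3820 = (8 + 1 - 7)*(-⅛*81) - 3820 = 2*(-81/8) - 3820 = -81/4 - 3820 = -15361/4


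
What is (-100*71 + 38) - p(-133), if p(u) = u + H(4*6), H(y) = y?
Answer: -6953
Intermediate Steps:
p(u) = 24 + u (p(u) = u + 4*6 = u + 24 = 24 + u)
(-100*71 + 38) - p(-133) = (-100*71 + 38) - (24 - 133) = (-7100 + 38) - 1*(-109) = -7062 + 109 = -6953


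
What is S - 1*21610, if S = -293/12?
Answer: -259613/12 ≈ -21634.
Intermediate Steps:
S = -293/12 (S = -293*1/12 = -293/12 ≈ -24.417)
S - 1*21610 = -293/12 - 1*21610 = -293/12 - 21610 = -259613/12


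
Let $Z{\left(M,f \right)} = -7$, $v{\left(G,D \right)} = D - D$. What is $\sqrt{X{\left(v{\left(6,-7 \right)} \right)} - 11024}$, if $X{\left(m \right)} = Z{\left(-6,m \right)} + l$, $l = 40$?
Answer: $i \sqrt{10991} \approx 104.84 i$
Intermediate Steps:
$v{\left(G,D \right)} = 0$
$X{\left(m \right)} = 33$ ($X{\left(m \right)} = -7 + 40 = 33$)
$\sqrt{X{\left(v{\left(6,-7 \right)} \right)} - 11024} = \sqrt{33 - 11024} = \sqrt{-10991} = i \sqrt{10991}$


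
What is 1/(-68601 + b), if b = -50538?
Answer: -1/119139 ≈ -8.3936e-6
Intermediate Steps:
1/(-68601 + b) = 1/(-68601 - 50538) = 1/(-119139) = -1/119139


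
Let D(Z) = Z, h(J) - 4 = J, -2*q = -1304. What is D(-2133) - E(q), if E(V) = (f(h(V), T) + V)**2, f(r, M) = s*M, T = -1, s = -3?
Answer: -431158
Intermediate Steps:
q = 652 (q = -1/2*(-1304) = 652)
h(J) = 4 + J
f(r, M) = -3*M
E(V) = (3 + V)**2 (E(V) = (-3*(-1) + V)**2 = (3 + V)**2)
D(-2133) - E(q) = -2133 - (3 + 652)**2 = -2133 - 1*655**2 = -2133 - 1*429025 = -2133 - 429025 = -431158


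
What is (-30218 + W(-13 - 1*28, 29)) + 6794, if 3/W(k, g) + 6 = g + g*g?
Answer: -6746111/288 ≈ -23424.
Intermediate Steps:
W(k, g) = 3/(-6 + g + g²) (W(k, g) = 3/(-6 + (g + g*g)) = 3/(-6 + (g + g²)) = 3/(-6 + g + g²))
(-30218 + W(-13 - 1*28, 29)) + 6794 = (-30218 + 3/(-6 + 29 + 29²)) + 6794 = (-30218 + 3/(-6 + 29 + 841)) + 6794 = (-30218 + 3/864) + 6794 = (-30218 + 3*(1/864)) + 6794 = (-30218 + 1/288) + 6794 = -8702783/288 + 6794 = -6746111/288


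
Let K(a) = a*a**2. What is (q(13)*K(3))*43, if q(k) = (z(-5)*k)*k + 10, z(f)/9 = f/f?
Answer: 1777491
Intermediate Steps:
z(f) = 9 (z(f) = 9*(f/f) = 9*1 = 9)
K(a) = a**3
q(k) = 10 + 9*k**2 (q(k) = (9*k)*k + 10 = 9*k**2 + 10 = 10 + 9*k**2)
(q(13)*K(3))*43 = ((10 + 9*13**2)*3**3)*43 = ((10 + 9*169)*27)*43 = ((10 + 1521)*27)*43 = (1531*27)*43 = 41337*43 = 1777491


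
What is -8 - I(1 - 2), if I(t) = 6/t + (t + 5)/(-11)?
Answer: -18/11 ≈ -1.6364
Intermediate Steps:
I(t) = -5/11 + 6/t - t/11 (I(t) = 6/t + (5 + t)*(-1/11) = 6/t + (-5/11 - t/11) = -5/11 + 6/t - t/11)
-8 - I(1 - 2) = -8 - (66 - (1 - 2)*(5 + (1 - 2)))/(11*(1 - 2)) = -8 - (66 - 1*(-1)*(5 - 1))/(11*(-1)) = -8 - (-1)*(66 - 1*(-1)*4)/11 = -8 - (-1)*(66 + 4)/11 = -8 - (-1)*70/11 = -8 - 1*(-70/11) = -8 + 70/11 = -18/11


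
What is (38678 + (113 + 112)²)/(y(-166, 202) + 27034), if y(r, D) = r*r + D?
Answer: 89303/54792 ≈ 1.6299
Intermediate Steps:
y(r, D) = D + r² (y(r, D) = r² + D = D + r²)
(38678 + (113 + 112)²)/(y(-166, 202) + 27034) = (38678 + (113 + 112)²)/((202 + (-166)²) + 27034) = (38678 + 225²)/((202 + 27556) + 27034) = (38678 + 50625)/(27758 + 27034) = 89303/54792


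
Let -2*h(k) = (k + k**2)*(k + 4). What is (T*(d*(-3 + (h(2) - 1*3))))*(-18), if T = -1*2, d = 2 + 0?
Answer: -1728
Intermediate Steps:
h(k) = -(4 + k)*(k + k**2)/2 (h(k) = -(k + k**2)*(k + 4)/2 = -(k + k**2)*(4 + k)/2 = -(4 + k)*(k + k**2)/2)
d = 2
T = -2
(T*(d*(-3 + (h(2) - 1*3))))*(-18) = -4*(-3 + (-1/2*2*(4 + 2**2 + 5*2) - 1*3))*(-18) = -4*(-3 + (-1/2*2*(4 + 4 + 10) - 3))*(-18) = -4*(-3 + (-1/2*2*18 - 3))*(-18) = -4*(-3 + (-18 - 3))*(-18) = -4*(-3 - 21)*(-18) = -4*(-24)*(-18) = -2*(-48)*(-18) = 96*(-18) = -1728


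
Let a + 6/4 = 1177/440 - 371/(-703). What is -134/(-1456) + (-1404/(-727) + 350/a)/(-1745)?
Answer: -1188126124067/44220579905320 ≈ -0.026868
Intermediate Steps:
a = 47881/28120 (a = -3/2 + (1177/440 - 371/(-703)) = -3/2 + (1177*(1/440) - 371*(-1/703)) = -3/2 + (107/40 + 371/703) = -3/2 + 90061/28120 = 47881/28120 ≈ 1.7027)
-134/(-1456) + (-1404/(-727) + 350/a)/(-1745) = -134/(-1456) + (-1404/(-727) + 350/(47881/28120))/(-1745) = -134*(-1/1456) + (-1404*(-1/727) + 350*(28120/47881))*(-1/1745) = 67/728 + (1404/727 + 9842000/47881)*(-1/1745) = 67/728 + (7222358924/34809487)*(-1/1745) = 67/728 - 7222358924/60742554815 = -1188126124067/44220579905320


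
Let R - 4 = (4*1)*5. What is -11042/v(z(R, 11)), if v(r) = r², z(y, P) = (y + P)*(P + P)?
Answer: -5521/296450 ≈ -0.018624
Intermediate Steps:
R = 24 (R = 4 + (4*1)*5 = 4 + 4*5 = 4 + 20 = 24)
z(y, P) = 2*P*(P + y) (z(y, P) = (P + y)*(2*P) = 2*P*(P + y))
-11042/v(z(R, 11)) = -11042*1/(484*(11 + 24)²) = -11042/((2*11*35)²) = -11042/(770²) = -11042/592900 = -11042*1/592900 = -5521/296450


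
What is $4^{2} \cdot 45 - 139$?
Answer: $581$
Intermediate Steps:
$4^{2} \cdot 45 - 139 = 16 \cdot 45 - 139 = 720 - 139 = 581$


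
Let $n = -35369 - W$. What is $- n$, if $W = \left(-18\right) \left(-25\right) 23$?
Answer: $45719$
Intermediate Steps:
$W = 10350$ ($W = 450 \cdot 23 = 10350$)
$n = -45719$ ($n = -35369 - 10350 = -45719$)
$- n = \left(-1\right) \left(-45719\right) = 45719$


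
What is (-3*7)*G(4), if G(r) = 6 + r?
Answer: -210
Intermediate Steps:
(-3*7)*G(4) = (-3*7)*(6 + 4) = -21*10 = -210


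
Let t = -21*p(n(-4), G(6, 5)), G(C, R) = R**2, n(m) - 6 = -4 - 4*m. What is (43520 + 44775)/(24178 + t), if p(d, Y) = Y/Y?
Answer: 88295/24157 ≈ 3.6550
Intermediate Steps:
n(m) = 2 - 4*m (n(m) = 6 + (-4 - 4*m) = 2 - 4*m)
p(d, Y) = 1
t = -21 (t = -21*1 = -21)
(43520 + 44775)/(24178 + t) = (43520 + 44775)/(24178 - 21) = 88295/24157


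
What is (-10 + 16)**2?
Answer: 36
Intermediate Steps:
(-10 + 16)**2 = 6**2 = 36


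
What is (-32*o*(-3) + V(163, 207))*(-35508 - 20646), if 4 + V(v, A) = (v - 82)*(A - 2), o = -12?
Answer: -867523146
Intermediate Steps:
V(v, A) = -4 + (-82 + v)*(-2 + A) (V(v, A) = -4 + (v - 82)*(A - 2) = -4 + (-82 + v)*(-2 + A))
(-32*o*(-3) + V(163, 207))*(-35508 - 20646) = (-32*(-12)*(-3) + (160 - 82*207 - 2*163 + 207*163))*(-35508 - 20646) = (384*(-3) + (160 - 16974 - 326 + 33741))*(-56154) = (-1152 + 16601)*(-56154) = 15449*(-56154) = -867523146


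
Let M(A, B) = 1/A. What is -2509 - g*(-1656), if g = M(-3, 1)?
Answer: -3061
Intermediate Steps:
g = -⅓ (g = 1/(-3) = -⅓ ≈ -0.33333)
-2509 - g*(-1656) = -2509 - (-1)*(-1656)/3 = -2509 - 1*552 = -2509 - 552 = -3061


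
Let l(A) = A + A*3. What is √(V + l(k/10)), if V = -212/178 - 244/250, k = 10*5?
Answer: 2*√22071110/2225 ≈ 4.2229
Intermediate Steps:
k = 50
V = -24108/11125 (V = -212*1/178 - 244*1/250 = -106/89 - 122/125 = -24108/11125 ≈ -2.1670)
l(A) = 4*A (l(A) = A + 3*A = 4*A)
√(V + l(k/10)) = √(-24108/11125 + 4*(50/10)) = √(-24108/11125 + 4*(50*(⅒))) = √(-24108/11125 + 4*5) = √(-24108/11125 + 20) = √(198392/11125) = 2*√22071110/2225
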